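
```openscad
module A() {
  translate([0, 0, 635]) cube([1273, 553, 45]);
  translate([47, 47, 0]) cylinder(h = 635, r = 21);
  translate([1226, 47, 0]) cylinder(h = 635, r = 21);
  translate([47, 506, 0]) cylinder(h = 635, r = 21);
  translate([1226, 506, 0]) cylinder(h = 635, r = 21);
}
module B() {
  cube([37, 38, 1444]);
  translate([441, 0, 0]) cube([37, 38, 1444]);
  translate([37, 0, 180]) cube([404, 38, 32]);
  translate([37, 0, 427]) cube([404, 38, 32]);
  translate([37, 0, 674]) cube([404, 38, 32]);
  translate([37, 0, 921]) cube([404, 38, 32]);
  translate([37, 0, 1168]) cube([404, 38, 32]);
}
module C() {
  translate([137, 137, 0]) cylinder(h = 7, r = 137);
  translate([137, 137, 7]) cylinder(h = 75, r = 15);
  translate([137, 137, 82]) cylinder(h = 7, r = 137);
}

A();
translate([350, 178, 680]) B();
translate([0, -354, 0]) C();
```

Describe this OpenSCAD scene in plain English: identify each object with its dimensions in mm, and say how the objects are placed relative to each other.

A is a table with a 1273×553 mm rectangular top, 45 mm thick, top surface at z = 680 mm, supported by four round legs of 42 mm diameter, each leg's bounding box inset 26 mm from the nearest pair of top edges, running from the floor.

B is a wooden ladder with two side rails of 37×38 mm section and 1444 mm height, set 478 mm apart overall. Between them run 5 rectangular rungs (38 mm deep, 32 mm thick), front faces flush with the rails' −y face. The bottom of the first rung is 180 mm above the floor and each subsequent rung is 247 mm higher than the one below.

C is a spool: two coaxial disc flanges of radius 137 mm and thickness 7 mm, joined by a core cylinder of radius 15 mm and height 75 mm. The lower flange rests on z = 0 and the three cylinders share a vertical axis.

The ladder is on top of the table. The spool is on the floor beside the table on its −y side.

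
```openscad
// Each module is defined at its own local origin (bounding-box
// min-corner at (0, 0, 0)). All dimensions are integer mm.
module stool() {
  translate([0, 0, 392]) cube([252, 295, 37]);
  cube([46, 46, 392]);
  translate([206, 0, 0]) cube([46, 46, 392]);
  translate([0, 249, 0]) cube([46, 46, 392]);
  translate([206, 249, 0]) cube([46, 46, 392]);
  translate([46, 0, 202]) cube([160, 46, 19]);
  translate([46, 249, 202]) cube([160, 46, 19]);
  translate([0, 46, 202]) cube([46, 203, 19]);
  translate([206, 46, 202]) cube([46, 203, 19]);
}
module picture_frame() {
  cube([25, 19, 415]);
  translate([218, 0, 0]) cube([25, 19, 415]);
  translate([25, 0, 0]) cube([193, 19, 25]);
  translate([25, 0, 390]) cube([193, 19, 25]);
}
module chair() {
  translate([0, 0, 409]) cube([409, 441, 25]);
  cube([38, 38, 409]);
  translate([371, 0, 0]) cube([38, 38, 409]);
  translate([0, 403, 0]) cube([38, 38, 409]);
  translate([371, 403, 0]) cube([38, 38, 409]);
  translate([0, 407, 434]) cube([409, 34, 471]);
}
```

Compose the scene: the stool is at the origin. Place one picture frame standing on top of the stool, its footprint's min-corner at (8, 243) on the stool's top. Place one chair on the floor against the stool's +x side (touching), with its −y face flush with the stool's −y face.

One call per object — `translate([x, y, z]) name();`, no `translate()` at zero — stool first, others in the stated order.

stool();
translate([8, 243, 429]) picture_frame();
translate([252, 0, 0]) chair();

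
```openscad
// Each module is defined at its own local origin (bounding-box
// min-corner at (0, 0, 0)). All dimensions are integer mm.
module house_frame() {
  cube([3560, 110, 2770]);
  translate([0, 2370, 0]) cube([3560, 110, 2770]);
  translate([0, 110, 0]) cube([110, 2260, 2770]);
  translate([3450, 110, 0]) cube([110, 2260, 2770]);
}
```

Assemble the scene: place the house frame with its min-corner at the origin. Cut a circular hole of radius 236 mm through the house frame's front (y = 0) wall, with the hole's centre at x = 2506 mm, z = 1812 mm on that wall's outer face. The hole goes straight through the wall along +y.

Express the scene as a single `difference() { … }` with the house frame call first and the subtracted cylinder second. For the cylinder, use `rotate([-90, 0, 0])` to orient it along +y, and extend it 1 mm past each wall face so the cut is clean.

difference() {
  house_frame();
  translate([2506, -1, 1812]) rotate([-90, 0, 0]) cylinder(h = 112, r = 236);
}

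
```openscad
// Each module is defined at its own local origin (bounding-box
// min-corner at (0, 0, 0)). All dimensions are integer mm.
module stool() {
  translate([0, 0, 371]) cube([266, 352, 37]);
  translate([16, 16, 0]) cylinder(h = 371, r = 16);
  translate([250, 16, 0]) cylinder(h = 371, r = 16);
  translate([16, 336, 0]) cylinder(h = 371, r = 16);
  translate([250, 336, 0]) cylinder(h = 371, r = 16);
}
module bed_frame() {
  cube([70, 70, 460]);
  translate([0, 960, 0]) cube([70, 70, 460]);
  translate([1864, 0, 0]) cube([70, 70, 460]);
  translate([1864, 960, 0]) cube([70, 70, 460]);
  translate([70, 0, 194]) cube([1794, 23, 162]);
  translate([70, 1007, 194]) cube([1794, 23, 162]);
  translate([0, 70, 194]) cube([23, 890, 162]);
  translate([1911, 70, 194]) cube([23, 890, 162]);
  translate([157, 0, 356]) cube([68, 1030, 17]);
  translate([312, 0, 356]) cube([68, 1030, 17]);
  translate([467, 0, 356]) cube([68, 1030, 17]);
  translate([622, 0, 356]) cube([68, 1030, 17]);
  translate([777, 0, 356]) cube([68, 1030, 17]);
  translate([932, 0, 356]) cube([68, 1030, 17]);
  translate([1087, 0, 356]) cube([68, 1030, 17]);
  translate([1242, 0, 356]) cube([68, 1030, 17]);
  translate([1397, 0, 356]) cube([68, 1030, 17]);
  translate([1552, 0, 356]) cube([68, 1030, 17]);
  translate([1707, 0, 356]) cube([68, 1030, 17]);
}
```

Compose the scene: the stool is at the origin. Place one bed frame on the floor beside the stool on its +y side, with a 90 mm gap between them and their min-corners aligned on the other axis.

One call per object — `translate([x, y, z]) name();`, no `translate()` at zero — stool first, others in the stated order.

stool();
translate([0, 442, 0]) bed_frame();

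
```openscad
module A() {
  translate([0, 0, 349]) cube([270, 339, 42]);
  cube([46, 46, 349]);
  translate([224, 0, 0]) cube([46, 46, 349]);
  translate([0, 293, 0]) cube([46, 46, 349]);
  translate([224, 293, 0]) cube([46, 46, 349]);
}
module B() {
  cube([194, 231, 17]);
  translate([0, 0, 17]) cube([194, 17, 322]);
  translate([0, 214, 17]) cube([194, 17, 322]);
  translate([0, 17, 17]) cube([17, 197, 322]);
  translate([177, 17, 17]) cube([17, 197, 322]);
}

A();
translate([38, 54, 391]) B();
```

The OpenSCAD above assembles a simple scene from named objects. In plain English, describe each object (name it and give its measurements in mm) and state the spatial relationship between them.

A is a simple wooden stool: a rectangular seat 270 mm (x) by 339 mm (y), 42 mm thick, top face at z = 391 mm, on four square legs, each 46×46 mm in cross-section. The legs rest on z = 0, each flush with a corner of the seat.

B is an open-topped rectangular box: outside dimensions 194×231×339 mm, with a uniform wall and base thickness of 17 mm. The base is a full 194×231 slab on the floor; four walls sit on top of the base. The front and back walls (the −y and +y sides) span the full width; the two side walls fit between them.

The open box is on top of the stool, centred.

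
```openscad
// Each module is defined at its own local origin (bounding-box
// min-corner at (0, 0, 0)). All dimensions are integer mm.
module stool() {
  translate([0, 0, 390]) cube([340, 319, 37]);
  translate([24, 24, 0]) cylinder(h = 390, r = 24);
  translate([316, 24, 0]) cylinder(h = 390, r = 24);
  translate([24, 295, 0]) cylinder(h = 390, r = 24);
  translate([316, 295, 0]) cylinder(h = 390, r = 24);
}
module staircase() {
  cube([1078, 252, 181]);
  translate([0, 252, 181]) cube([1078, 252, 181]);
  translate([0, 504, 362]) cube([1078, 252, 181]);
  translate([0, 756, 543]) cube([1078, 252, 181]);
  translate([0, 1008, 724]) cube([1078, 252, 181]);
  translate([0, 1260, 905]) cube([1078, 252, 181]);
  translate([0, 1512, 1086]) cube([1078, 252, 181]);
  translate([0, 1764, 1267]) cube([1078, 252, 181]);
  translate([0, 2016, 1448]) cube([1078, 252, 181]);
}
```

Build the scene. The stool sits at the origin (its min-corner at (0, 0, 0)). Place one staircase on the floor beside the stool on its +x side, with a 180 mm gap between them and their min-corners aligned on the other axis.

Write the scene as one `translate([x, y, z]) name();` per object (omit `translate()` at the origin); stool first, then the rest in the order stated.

stool();
translate([520, 0, 0]) staircase();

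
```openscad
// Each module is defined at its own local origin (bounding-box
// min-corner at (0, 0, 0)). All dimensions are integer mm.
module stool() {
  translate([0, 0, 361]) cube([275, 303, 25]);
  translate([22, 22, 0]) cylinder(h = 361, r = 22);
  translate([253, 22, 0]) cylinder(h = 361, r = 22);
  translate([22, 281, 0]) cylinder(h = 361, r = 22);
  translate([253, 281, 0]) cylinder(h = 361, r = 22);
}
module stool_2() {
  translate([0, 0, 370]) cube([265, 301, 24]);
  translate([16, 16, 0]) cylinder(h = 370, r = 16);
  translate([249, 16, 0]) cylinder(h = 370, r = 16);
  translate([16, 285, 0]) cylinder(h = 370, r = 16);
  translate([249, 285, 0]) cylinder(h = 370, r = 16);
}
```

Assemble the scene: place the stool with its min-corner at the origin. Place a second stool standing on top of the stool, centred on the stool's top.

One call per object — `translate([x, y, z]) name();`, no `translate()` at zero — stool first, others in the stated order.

stool();
translate([5, 1, 386]) stool_2();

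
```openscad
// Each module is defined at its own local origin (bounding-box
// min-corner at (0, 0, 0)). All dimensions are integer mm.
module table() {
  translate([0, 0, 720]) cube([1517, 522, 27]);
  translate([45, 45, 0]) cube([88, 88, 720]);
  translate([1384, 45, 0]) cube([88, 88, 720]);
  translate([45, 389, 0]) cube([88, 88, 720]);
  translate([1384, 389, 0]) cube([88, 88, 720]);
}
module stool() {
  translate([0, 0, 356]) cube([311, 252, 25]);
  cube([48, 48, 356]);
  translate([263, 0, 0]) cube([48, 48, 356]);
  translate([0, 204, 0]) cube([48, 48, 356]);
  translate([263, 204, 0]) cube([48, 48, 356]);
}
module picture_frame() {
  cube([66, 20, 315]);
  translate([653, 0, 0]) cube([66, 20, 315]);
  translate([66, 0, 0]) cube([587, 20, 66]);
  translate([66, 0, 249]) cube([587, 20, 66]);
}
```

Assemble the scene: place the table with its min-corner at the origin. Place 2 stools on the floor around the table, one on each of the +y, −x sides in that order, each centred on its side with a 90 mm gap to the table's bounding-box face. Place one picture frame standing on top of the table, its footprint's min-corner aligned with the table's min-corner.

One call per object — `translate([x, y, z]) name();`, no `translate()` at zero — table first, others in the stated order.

table();
translate([603, 612, 0]) stool();
translate([-401, 135, 0]) stool();
translate([0, 0, 747]) picture_frame();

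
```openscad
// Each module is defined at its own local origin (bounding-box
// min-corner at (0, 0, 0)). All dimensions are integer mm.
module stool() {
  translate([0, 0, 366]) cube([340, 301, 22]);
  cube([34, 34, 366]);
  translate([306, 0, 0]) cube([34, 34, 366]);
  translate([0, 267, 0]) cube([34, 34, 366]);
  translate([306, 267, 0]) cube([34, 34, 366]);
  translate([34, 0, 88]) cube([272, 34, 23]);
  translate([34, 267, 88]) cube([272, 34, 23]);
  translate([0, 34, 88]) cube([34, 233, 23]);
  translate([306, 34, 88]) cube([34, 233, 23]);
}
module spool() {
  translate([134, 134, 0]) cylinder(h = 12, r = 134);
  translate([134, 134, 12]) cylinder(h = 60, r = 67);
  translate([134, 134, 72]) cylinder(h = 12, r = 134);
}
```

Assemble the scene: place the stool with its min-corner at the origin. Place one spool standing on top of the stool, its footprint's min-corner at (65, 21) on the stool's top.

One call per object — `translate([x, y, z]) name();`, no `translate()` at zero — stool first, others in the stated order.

stool();
translate([65, 21, 388]) spool();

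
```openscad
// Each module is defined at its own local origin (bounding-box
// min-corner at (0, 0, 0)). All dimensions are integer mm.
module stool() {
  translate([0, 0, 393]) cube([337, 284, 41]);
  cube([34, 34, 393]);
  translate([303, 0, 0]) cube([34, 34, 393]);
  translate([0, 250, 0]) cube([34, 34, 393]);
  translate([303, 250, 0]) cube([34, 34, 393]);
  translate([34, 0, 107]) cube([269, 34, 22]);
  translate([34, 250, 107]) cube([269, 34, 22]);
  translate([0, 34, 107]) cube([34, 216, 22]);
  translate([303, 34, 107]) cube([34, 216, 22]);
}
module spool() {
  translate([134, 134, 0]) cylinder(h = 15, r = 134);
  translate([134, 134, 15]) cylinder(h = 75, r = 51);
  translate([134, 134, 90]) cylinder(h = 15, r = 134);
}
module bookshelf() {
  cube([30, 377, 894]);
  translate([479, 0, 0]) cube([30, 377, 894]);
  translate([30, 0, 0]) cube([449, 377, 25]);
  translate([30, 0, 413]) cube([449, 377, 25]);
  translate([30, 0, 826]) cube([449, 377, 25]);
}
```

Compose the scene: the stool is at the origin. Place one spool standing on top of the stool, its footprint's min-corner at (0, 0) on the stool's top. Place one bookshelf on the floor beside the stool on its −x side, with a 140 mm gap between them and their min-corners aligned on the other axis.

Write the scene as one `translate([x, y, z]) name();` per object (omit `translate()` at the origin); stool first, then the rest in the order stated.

stool();
translate([0, 0, 434]) spool();
translate([-649, 0, 0]) bookshelf();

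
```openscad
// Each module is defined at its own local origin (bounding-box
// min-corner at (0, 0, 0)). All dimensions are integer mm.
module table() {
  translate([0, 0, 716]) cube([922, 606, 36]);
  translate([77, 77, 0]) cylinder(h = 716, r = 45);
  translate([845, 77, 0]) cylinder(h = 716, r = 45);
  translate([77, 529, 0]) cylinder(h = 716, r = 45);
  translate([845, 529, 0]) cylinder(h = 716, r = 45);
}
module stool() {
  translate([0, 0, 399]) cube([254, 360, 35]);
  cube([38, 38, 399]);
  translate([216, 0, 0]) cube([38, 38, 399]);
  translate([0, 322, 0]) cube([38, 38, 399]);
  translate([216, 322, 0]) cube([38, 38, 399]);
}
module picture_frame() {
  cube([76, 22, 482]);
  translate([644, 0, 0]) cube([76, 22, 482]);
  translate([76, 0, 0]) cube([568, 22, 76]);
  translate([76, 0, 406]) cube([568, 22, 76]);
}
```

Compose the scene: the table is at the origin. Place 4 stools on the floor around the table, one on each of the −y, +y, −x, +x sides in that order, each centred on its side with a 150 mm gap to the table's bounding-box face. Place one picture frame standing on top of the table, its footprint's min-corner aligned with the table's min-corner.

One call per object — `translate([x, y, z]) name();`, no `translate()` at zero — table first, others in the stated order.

table();
translate([334, -510, 0]) stool();
translate([334, 756, 0]) stool();
translate([-404, 123, 0]) stool();
translate([1072, 123, 0]) stool();
translate([0, 0, 752]) picture_frame();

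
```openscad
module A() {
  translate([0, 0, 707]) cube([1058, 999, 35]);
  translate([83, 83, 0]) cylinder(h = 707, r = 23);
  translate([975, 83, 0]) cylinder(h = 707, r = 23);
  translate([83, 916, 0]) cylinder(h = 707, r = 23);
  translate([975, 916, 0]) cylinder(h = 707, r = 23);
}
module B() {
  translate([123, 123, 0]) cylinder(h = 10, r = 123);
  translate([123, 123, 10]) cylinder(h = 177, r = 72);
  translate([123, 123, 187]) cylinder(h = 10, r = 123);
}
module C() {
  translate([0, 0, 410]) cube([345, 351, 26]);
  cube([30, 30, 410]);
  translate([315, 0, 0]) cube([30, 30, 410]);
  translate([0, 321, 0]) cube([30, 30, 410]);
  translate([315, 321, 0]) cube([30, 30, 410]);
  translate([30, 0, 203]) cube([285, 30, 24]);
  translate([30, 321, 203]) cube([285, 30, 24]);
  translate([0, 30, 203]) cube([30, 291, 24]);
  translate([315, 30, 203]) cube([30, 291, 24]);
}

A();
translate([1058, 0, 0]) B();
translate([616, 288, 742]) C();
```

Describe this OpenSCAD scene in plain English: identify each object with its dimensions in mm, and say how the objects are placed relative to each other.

A is a table: top 1058 mm (x) × 999 mm (y), 35 mm thick, upper face at z = 742 mm, on four round legs of 46 mm diameter, each leg's bounding box inset 60 mm from the nearest pair of top edges, running from z = 0 to the bottom of the top.

B is a spool: two coaxial disc flanges of radius 123 mm and thickness 10 mm, joined by a core cylinder of radius 72 mm and height 177 mm. The lower flange rests on z = 0 and the three cylinders share a vertical axis.

C is a simple wooden stool: a rectangular seat 345 mm (x) by 351 mm (y), 26 mm thick, top face at z = 436 mm, on four square legs, each 30×30 mm in cross-section. The legs rest on z = 0, each flush with a corner of the seat. Four stretchers, 30 mm wide and 24 mm tall, connect adjacent legs with their undersides at z = 203 mm, each running between the inner faces of the legs it joins and aligned with the legs' outer faces on the other axis.

The spool is against the table's +x side, with their −y faces flush. The stool is on top of the table.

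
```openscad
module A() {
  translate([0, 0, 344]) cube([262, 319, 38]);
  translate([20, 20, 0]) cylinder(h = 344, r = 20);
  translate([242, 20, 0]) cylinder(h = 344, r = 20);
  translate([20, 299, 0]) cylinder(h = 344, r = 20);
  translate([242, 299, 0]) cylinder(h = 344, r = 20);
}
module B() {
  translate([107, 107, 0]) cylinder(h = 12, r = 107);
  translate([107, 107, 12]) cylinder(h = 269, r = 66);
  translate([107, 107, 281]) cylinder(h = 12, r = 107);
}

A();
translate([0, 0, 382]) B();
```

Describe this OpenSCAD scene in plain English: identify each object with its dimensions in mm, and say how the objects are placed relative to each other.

A is a four-legged stool. The seat is 262×319 mm, 38 mm thick, top at z = 382 mm. It stands on four round legs, each 40 mm in diameter, from z = 0 to the seat underside, each leg's axis is inset half a diameter from the nearest pair of seat edges (so the leg's bounding box is flush with the corner).

B is a spool: two coaxial disc flanges of radius 107 mm and thickness 12 mm, joined by a core cylinder of radius 66 mm and height 269 mm. The lower flange rests on z = 0 and the three cylinders share a vertical axis.

The spool is on top of the stool.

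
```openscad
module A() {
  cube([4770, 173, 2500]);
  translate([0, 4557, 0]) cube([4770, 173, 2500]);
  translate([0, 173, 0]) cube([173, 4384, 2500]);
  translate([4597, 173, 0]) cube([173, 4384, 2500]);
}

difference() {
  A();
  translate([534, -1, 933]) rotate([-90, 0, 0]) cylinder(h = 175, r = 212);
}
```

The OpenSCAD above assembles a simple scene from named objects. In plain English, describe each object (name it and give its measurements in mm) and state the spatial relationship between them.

A is the wall frame of a small rectangular building: four walls, each 2500 mm tall and 173 mm thick, enclosing a footprint 4770 mm (x) by 4730 mm (y) outside-to-outside, with no floor or roof. The front and back walls (the −y and +y sides) span the full width; the two side walls fit between them.

The house frame has a circular hole of radius 212 mm through its front wall, centred at (x = 534, z = 933).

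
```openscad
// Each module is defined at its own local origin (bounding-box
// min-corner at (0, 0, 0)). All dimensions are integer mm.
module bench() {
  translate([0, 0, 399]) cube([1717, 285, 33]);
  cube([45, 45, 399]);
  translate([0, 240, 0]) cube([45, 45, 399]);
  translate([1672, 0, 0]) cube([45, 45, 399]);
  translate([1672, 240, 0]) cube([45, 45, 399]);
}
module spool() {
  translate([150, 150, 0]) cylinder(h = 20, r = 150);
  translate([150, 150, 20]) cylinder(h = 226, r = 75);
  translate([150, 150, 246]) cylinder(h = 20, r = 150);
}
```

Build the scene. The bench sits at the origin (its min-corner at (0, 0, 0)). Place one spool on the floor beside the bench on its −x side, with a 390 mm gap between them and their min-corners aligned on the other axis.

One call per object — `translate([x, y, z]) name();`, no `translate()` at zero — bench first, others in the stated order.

bench();
translate([-690, 0, 0]) spool();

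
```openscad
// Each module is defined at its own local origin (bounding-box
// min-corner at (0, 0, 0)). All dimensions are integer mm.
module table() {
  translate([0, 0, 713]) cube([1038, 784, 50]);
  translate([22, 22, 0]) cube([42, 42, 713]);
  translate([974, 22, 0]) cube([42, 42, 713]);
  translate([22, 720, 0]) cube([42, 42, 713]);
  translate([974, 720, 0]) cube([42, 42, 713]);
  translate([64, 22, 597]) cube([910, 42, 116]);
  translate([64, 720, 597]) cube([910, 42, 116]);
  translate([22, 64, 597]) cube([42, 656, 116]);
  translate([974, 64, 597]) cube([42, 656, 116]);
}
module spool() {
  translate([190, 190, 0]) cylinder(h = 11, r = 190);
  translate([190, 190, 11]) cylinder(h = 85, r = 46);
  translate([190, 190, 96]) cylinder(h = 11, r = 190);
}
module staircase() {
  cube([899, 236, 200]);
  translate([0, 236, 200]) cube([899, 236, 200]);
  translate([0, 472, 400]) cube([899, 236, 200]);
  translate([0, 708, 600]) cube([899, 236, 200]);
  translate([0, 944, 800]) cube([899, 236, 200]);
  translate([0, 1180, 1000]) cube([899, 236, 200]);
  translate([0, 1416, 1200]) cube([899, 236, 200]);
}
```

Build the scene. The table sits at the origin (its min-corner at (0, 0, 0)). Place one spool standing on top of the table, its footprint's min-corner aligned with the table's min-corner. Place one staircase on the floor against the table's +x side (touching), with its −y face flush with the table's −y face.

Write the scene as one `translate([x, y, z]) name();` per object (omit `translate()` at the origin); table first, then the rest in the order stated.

table();
translate([0, 0, 763]) spool();
translate([1038, 0, 0]) staircase();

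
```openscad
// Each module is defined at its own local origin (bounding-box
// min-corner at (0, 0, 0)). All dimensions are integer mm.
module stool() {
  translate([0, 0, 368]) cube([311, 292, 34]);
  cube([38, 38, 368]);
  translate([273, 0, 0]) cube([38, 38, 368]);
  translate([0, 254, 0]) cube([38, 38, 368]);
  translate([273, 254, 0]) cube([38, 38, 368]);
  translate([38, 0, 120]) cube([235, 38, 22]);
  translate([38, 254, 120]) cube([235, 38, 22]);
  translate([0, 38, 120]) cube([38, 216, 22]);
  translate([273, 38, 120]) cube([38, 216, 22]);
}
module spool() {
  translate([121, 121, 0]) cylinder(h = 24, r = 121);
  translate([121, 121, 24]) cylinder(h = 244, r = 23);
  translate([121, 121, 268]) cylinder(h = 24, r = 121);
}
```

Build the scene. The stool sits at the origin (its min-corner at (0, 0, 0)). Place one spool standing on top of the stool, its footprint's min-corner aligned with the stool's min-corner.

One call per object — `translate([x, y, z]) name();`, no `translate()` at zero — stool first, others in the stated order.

stool();
translate([0, 0, 402]) spool();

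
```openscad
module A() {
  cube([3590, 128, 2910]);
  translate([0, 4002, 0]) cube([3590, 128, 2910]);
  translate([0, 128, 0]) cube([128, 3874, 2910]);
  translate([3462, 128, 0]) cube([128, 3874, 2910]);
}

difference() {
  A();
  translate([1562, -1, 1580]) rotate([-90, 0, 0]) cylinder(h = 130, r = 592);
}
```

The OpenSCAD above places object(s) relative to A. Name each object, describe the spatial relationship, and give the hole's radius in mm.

The subtracted cylinder has r = 592 mm.

A is a house frame. The house frame has a circular hole through its front wall. The hole's radius is 592 mm.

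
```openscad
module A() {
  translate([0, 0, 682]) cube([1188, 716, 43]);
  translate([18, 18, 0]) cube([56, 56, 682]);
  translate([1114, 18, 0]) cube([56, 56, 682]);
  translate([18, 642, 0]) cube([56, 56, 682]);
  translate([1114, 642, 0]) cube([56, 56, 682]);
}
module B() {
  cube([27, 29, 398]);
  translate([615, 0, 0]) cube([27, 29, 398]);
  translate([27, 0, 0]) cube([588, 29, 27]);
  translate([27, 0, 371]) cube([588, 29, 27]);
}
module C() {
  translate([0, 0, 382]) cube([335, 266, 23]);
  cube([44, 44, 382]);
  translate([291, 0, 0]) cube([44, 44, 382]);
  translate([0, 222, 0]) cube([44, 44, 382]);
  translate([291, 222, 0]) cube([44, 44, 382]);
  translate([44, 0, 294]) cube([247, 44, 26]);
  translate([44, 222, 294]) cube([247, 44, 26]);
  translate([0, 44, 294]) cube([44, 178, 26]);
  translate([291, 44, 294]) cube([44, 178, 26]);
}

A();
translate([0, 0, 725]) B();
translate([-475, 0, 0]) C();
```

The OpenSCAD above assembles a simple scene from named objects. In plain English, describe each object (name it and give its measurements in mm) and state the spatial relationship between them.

A is a table: top 1188 mm (x) × 716 mm (y), 43 mm thick, upper face at z = 725 mm, on four 56×56 mm square legs, each inset 18 mm from the nearest pair of top edges, running from z = 0 to the bottom of the top.

B is a picture frame with a 588×344 mm rectangular opening (x by z) and a uniform 27 mm border on every side. Frame depth is 29 mm along y. It is built from two vertical stiles running the full outside height and two horizontal rails spanning the gap between the stiles.

C is a four-legged stool. The seat is 335×266 mm, 23 mm thick, top at z = 405 mm. It stands on four square legs, each 44×44 mm in cross-section, from z = 0 to the seat underside, each flush with a corner of the seat. Four stretchers, 44 mm wide and 26 mm tall, connect adjacent legs with their undersides at z = 294 mm, each running between the inner faces of the legs it joins and aligned with the legs' outer faces on the other axis.

The picture frame is on top of the table. The stool is on the floor beside the table on its −x side.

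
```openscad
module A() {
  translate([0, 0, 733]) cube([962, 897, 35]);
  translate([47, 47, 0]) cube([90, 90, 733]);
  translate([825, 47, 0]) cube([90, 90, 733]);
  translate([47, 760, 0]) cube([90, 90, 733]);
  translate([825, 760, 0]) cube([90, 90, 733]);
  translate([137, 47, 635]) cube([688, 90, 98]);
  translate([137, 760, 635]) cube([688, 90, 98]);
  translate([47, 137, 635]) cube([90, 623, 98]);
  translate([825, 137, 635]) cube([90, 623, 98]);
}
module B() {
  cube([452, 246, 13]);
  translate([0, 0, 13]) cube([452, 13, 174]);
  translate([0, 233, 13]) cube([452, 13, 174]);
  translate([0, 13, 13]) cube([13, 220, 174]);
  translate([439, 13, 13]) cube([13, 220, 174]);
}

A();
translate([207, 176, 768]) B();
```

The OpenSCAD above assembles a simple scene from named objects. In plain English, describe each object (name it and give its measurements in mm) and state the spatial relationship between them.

A is a table with a 962×897 mm rectangular top, 35 mm thick, top surface at z = 768 mm, supported by four 90×90 mm square legs, each inset 47 mm from the nearest pair of top edges, running from the floor. Four apron rails, 90 mm thick and 98 mm tall, run between adjacent legs with their top edges flush with the underside of the top and their outer faces flush with the legs' outer faces.

B is an open-topped rectangular box: outside dimensions 452×246×187 mm, with a uniform wall and base thickness of 13 mm. The base is a full 452×246 slab on the floor; four walls sit on top of the base. The front and back walls (the −y and +y sides) span the full width; the two side walls fit between them.

The open box is on top of the table.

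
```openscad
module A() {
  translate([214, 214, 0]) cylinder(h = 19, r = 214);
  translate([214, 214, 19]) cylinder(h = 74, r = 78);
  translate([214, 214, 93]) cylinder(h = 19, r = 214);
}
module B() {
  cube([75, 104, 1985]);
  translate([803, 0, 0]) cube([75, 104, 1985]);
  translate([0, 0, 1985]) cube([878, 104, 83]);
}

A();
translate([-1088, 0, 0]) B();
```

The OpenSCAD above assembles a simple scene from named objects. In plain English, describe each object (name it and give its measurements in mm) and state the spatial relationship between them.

A is a spool: two coaxial disc flanges of radius 214 mm and thickness 19 mm, joined by a core cylinder of radius 78 mm and height 74 mm. The lower flange rests on z = 0 and the three cylinders share a vertical axis.

B is a door frame. The clear opening is 728 mm wide and 1985 mm high. Two 75 mm wide jambs, 104 mm deep, stand either side of the opening from the floor to the top of the opening. A 83 mm thick head sits across the top of both jambs, spanning the full outside width of the frame.

The door frame is on the floor beside the spool on its −x side.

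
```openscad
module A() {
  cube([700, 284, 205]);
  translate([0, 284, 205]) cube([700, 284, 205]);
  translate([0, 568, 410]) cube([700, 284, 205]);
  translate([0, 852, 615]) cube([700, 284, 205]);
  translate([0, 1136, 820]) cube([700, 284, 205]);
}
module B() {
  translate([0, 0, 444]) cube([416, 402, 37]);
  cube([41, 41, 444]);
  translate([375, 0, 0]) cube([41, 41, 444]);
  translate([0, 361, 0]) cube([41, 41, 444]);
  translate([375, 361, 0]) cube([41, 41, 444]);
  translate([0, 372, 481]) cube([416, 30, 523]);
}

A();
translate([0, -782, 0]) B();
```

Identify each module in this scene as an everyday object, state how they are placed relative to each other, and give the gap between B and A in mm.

A is a staircase. B is a chair. The chair is on the floor beside the staircase on its −y side. The gap between the chair and the staircase is 380 mm.

The chair's nearest face is 380 mm from the staircase's −y face.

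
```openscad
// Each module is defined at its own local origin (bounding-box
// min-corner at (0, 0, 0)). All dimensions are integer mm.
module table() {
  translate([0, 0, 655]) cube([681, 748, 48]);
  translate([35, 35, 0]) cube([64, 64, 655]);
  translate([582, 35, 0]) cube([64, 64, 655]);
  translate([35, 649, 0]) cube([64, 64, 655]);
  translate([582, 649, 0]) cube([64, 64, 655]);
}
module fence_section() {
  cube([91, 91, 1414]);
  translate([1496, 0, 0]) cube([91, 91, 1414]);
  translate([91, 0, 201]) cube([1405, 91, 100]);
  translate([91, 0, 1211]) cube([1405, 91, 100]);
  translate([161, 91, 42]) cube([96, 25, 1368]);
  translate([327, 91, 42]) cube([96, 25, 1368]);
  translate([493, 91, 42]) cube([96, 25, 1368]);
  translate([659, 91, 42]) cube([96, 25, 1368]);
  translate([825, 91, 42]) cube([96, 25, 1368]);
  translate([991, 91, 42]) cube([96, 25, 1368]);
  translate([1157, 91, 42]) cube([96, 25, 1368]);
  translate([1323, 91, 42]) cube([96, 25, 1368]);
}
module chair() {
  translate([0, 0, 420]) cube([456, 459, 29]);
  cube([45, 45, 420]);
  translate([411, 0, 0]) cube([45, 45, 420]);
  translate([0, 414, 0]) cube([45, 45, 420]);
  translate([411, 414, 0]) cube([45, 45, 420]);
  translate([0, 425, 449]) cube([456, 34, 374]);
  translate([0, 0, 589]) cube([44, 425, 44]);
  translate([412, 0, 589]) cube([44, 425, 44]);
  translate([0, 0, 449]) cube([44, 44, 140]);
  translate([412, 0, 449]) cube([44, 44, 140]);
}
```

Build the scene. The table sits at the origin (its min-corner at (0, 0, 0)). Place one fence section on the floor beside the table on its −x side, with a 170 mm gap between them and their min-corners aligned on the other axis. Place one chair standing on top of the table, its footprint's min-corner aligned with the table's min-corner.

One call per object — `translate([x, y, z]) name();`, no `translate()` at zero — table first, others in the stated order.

table();
translate([-1757, 0, 0]) fence_section();
translate([0, 0, 703]) chair();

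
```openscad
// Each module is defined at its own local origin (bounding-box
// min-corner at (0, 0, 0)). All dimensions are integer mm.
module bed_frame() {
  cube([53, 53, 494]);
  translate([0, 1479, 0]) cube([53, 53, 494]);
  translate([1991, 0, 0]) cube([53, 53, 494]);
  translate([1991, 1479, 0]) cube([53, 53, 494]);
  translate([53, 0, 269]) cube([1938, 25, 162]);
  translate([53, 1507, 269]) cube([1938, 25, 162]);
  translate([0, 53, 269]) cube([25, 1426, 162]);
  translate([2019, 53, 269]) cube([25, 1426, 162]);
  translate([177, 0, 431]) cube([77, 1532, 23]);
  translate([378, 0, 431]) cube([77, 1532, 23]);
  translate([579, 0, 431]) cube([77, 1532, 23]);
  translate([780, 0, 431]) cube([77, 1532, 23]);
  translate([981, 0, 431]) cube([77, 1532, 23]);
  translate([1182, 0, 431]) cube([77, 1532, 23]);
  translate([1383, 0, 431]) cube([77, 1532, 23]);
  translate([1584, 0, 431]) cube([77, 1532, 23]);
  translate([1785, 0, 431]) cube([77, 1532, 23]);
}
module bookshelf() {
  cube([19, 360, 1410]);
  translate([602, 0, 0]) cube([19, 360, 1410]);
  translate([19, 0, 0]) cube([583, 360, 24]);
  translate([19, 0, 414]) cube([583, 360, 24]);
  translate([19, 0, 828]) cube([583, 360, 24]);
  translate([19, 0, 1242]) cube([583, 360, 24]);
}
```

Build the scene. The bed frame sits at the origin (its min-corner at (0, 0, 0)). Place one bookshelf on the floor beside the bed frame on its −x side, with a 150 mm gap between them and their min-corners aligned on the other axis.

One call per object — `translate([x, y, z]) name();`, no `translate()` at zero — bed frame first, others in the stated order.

bed_frame();
translate([-771, 0, 0]) bookshelf();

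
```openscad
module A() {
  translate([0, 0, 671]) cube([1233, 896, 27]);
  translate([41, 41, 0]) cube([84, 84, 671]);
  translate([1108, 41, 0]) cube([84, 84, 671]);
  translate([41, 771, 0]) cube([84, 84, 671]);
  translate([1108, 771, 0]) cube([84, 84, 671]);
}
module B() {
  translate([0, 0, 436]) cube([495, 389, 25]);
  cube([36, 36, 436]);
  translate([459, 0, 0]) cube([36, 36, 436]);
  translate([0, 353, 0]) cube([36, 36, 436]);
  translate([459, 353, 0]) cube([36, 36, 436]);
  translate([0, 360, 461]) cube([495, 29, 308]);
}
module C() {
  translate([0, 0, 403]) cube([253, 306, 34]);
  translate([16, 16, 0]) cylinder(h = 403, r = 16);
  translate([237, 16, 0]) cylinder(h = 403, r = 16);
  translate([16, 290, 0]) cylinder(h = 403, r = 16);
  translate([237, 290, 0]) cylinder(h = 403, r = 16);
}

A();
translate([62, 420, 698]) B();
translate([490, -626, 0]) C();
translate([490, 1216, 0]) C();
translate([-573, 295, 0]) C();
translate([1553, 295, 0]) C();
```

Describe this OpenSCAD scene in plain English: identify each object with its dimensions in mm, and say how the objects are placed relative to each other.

A is a table: top 1233 mm (x) × 896 mm (y), 27 mm thick, upper face at z = 698 mm, on four 84×84 mm square legs, each inset 41 mm from the nearest pair of top edges, running from z = 0 to the bottom of the top.

B is a chair. The seat is a 495×389×25 mm slab with its top at z = 461 mm, on four 36×36 mm corner legs (flush with the seat edges, standing on z = 0). A flat backrest 29 mm thick, 308 mm tall, spans the full seat width and rises from the seat top along its +y edge, rear face flush with the rear of the seat.

C is a four-legged stool. The seat is 253×306 mm, 34 mm thick, top at z = 437 mm. It stands on four round legs, each 32 mm in diameter, from z = 0 to the seat underside, each leg's axis is inset half a diameter from the nearest pair of seat edges (so the leg's bounding box is flush with the corner).

The chair is on top of the table. Four stools sit around the table at the −y, +y, −x, +x sides.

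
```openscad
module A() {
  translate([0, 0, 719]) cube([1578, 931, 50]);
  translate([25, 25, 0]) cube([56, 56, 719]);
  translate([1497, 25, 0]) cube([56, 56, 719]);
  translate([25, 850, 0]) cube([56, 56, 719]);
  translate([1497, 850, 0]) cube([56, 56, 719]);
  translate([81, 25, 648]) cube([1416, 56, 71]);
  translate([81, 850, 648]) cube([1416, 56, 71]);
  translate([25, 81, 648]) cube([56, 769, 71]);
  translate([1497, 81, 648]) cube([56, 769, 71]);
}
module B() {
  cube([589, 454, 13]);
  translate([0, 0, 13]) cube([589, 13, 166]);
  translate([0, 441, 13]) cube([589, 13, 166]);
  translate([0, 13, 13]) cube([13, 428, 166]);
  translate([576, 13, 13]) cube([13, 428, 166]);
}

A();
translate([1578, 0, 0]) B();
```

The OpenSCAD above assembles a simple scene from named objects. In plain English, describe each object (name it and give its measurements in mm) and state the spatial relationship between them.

A is a table: top 1578 mm (x) × 931 mm (y), 50 mm thick, upper face at z = 769 mm, on four 56×56 mm square legs, each inset 25 mm from the nearest pair of top edges, running from z = 0 to the bottom of the top. Four apron rails, 56 mm thick and 71 mm tall, run between adjacent legs with their top edges flush with the underside of the top and their outer faces flush with the legs' outer faces.

B is an open storage box with external size 589×454×179 mm and wall thickness 13 mm (the base is also 13 mm thick). The base covers the whole footprint; the four walls stand on the base, with the y-facing walls full-width and the x-facing walls fitting between their inner faces.

The open box is against the table's +x side, with their −y faces flush.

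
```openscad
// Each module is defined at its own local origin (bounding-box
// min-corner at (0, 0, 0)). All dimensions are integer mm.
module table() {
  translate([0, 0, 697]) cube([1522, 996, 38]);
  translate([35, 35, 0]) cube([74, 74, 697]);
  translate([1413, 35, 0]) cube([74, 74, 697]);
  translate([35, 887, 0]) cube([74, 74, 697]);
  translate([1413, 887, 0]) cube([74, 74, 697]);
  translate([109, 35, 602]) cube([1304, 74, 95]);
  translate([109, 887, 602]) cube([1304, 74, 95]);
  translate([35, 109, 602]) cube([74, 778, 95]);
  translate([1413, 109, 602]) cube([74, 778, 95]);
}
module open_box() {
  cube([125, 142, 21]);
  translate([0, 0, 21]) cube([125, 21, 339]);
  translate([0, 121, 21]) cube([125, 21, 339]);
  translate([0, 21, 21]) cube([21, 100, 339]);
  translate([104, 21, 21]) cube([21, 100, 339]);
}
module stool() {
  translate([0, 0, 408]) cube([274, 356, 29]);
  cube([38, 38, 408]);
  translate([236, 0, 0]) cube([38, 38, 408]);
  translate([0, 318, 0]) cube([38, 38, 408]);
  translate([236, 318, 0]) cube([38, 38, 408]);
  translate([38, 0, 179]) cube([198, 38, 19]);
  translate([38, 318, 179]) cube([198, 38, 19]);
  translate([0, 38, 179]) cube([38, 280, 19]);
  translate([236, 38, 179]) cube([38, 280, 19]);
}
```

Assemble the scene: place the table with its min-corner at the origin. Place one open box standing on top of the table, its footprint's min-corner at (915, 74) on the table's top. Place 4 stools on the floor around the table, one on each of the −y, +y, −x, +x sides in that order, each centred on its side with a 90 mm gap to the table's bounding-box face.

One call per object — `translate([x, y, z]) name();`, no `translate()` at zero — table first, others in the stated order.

table();
translate([915, 74, 735]) open_box();
translate([624, -446, 0]) stool();
translate([624, 1086, 0]) stool();
translate([-364, 320, 0]) stool();
translate([1612, 320, 0]) stool();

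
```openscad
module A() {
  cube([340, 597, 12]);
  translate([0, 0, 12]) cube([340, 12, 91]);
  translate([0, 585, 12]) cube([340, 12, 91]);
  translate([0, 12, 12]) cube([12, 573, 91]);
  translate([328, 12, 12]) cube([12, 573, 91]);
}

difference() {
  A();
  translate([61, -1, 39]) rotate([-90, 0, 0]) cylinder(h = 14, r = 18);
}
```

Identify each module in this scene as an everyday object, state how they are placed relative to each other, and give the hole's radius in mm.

The subtracted cylinder has r = 18 mm.

A is an open box. The open box has a circular hole through its front wall. The hole's radius is 18 mm.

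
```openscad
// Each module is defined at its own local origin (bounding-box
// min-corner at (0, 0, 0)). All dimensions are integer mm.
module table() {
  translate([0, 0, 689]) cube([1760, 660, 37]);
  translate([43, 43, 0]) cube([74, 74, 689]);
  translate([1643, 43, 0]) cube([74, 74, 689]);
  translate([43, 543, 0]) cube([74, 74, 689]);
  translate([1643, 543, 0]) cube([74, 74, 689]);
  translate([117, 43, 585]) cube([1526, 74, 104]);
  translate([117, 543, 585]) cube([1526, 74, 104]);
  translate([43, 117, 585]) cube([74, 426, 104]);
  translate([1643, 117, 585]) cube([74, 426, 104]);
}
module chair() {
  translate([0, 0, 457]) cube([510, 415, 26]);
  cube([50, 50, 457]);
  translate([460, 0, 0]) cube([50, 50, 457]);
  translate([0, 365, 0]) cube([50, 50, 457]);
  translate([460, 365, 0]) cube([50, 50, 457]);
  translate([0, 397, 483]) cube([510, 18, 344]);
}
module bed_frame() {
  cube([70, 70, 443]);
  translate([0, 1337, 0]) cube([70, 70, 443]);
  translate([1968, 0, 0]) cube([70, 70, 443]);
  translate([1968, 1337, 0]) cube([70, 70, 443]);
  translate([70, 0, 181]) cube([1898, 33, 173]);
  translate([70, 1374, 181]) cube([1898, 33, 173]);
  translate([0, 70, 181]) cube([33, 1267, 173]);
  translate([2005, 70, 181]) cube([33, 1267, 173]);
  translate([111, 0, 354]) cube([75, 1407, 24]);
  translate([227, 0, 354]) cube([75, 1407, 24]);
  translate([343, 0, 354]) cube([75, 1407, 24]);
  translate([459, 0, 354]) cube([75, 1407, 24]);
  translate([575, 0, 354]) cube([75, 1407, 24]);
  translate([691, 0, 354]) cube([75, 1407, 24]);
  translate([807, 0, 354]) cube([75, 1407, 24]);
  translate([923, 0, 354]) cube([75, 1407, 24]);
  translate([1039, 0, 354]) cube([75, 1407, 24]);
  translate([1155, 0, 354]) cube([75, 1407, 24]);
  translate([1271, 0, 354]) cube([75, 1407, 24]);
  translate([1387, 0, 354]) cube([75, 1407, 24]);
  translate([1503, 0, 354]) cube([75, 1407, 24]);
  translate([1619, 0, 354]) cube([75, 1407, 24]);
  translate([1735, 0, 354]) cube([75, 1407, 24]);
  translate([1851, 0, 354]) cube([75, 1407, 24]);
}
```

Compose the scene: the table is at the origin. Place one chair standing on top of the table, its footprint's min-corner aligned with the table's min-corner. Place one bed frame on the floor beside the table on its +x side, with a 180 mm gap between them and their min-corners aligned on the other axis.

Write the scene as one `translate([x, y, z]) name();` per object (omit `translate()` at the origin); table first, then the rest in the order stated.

table();
translate([0, 0, 726]) chair();
translate([1940, 0, 0]) bed_frame();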